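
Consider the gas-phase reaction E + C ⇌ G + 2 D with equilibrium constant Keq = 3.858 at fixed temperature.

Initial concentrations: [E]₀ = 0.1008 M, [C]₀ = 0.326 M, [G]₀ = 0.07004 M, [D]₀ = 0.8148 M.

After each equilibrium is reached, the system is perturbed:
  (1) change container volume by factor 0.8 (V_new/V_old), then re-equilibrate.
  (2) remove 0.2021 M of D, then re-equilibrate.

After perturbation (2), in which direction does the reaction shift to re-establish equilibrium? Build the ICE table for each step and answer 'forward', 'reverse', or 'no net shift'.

Direction: forward

Q₀ = 1.415 vs Keq = 3.858 ⇒ Q<K, forward
Step 1:
                   E          C          G          D
  init        0.1008      0.326    0.07004     0.8148
  Δ          -0.0317    -0.0317     0.0317    0.06339
  eq          0.0691     0.2943     0.1017     0.8782
  solve Keq expr → x = 0.0317; check Q = 3.858
Then change container volume by factor 0.8 (V_new/V_old).
Step 2:
                   E          C          G          D
  init       0.08638     0.3679     0.1272      1.098
  Δ         0.008739   0.008739  -0.008739   -0.01748
  eq         0.09512     0.3766     0.1184       1.08
  solve Keq expr → x = -0.008739; check Q = 3.858
Then remove 0.2021 M of D.
Step 3:
                   E          C          G          D
  init       0.09512     0.3766     0.1184     0.8782
  Δ         -0.01557   -0.01557    0.01557    0.03115
  eq         0.07955      0.361      0.134     0.9093
  solve Keq expr → x = 0.01557; check Q = 3.858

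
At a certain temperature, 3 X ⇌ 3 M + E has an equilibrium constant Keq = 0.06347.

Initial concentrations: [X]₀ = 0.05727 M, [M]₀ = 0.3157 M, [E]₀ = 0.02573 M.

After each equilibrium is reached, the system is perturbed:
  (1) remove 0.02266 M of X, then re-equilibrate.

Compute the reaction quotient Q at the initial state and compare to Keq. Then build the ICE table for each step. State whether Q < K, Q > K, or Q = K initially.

Q₀ = 4.31 vs Keq = 0.06347 ⇒ Q>K, reverse
Step 1:
                  X         M         E
  Initial   0.05727    0.3157   0.02573
  Change     0.0593   -0.0593  -0.01977
  Equil      0.1166    0.2564  0.005964
  solve Keq expr → x = -0.01977; check Q = 0.06347
Then remove 0.02266 M of X.
Step 2:
                  X         M         E
  Initial   0.09391    0.2564  0.005964
  Change   0.005866 -0.005866 -0.001955
  Equil     0.09977    0.2505  0.004009
  solve Keq expr → x = -0.001955; check Q = 0.06347

Q₀ = 4.31; Q > K (proceeds reverse)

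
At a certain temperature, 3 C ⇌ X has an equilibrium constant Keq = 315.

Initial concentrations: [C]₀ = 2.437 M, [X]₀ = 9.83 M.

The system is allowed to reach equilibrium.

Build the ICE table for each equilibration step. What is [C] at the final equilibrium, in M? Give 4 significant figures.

Q₀ = 0.6792 vs Keq = 315 ⇒ Q<K, forward
Step 1:
                    C           X
  I             2.437        9.83
  C            -2.115      0.7049
  E            0.3222       10.53
  solve Keq expr → x = 0.7049; check Q = 315

[C]_eq = 0.3222 M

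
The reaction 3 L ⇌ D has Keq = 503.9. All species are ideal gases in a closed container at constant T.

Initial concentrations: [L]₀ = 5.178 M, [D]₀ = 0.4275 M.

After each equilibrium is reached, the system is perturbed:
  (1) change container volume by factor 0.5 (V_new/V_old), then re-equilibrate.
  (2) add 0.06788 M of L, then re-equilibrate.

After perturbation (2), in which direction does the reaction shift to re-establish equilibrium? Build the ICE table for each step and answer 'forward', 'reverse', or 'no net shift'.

Direction: forward

Q₀ = 0.003079 vs Keq = 503.9 ⇒ Q<K, forward
Step 1:
                   L          D
  I            5.178     0.4275
  C           -5.017      1.672
  E           0.1609        2.1
  solve Keq expr → x = 1.672; check Q = 503.9
Then change container volume by factor 0.5 (V_new/V_old).
Step 2:
                   L          D
  I           0.3218        4.2
  C          -0.1185    0.03949
  E           0.2034      4.239
  solve Keq expr → x = 0.03949; check Q = 503.9
Then add 0.06788 M of L.
Step 3:
                   L          D
  I           0.2713      4.239
  C         -0.06752    0.02251
  E           0.2037      4.262
  solve Keq expr → x = 0.02251; check Q = 503.9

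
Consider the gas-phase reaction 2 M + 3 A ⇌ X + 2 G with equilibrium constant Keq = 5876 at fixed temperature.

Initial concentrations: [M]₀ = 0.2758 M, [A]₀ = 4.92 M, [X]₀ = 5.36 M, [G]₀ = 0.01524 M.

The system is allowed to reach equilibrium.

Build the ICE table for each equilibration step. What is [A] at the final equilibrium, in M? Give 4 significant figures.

[A]_eq = 4.508 M

Q₀ = 1.3742e-04 vs Keq = 5876 ⇒ Q<K, forward
Step 1:
                    M           A           X           G
  I            0.2758        4.92        5.36     0.01524
  C           -0.2749     -0.4123      0.1374      0.2749
  E        9.2720e-04       4.508       5.497      0.2901
  solve Keq expr → x = 0.1374; check Q = 5876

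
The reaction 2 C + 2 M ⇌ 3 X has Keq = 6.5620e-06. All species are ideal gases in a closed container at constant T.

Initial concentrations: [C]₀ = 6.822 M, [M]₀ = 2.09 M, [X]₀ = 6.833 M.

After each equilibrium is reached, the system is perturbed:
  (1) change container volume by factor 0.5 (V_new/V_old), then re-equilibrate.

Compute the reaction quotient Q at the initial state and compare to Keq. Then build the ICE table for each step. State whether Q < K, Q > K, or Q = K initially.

Q₀ = 1.569; Q > K (proceeds reverse)

Q₀ = 1.569 vs Keq = 6.5620e-06 ⇒ Q>K, reverse
Step 1:
                    C           M           X
  I             6.822        2.09       6.833
  C              4.34        4.34       -6.51
  E             11.16        6.43      0.3233
  solve Keq expr → x = -2.17; check Q = 6.5620e-06
Then change container volume by factor 0.5 (V_new/V_old).
Step 2:
                    C           M           X
  I             22.32       12.86      0.6466
  C           -0.1073     -0.1073      0.1609
  E             22.22       12.75      0.8076
  solve Keq expr → x = 0.05365; check Q = 6.5620e-06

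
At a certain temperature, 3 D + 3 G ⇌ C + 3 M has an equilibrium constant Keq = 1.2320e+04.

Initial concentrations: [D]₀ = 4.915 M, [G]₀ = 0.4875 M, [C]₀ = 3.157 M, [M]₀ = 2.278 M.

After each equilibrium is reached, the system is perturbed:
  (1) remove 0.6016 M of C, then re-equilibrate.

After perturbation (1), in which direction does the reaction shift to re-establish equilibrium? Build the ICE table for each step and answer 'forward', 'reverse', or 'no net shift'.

Direction: forward

Q₀ = 2.713 vs Keq = 1.2320e+04 ⇒ Q<K, forward
Step 1:
                    D           G           C           M
  I             4.915      0.4875       3.157       2.278
  C           -0.4481     -0.4481      0.1494      0.4481
  E             4.467     0.03937       3.306       2.726
  solve Keq expr → x = 0.1494; check Q = 1.2320e+04
Then remove 0.6016 M of C.
Step 2:
                    D           G           C           M
  I             4.467     0.03937       2.705       2.726
  C         -0.002491   -0.002491  8.3037e-04    0.002491
  E             4.464     0.03688       2.706       2.729
  solve Keq expr → x = 8.3037e-04; check Q = 1.2320e+04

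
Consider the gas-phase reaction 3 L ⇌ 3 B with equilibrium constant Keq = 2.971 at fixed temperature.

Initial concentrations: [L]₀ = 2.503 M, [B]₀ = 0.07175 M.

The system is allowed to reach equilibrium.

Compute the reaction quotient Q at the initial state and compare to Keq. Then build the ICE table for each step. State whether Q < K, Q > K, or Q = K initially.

Q₀ = 2.3555e-05; Q < K (proceeds forward)

Q₀ = 2.3555e-05 vs Keq = 2.971 ⇒ Q<K, forward
Step 1:
                  L         B
  Initial     2.503   0.07175
  Change     -1.447     1.447
  Equil       1.056     1.518
  solve Keq expr → x = 0.4822; check Q = 2.971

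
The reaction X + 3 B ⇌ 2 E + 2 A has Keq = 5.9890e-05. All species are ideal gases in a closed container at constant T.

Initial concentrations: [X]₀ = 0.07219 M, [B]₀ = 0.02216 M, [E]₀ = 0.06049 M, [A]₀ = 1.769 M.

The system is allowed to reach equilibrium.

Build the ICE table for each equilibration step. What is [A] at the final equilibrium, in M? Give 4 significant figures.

Q₀ = 1.4576e+04 vs Keq = 5.9890e-05 ⇒ Q>K, reverse
Step 1:
                    X           B           E           A
  Initial     0.07219     0.02216     0.06049       1.769
  Change      0.03022     0.09065    -0.06044    -0.06044
  Equil        0.1024      0.1128  5.4922e-05       1.709
  solve Keq expr → x = -0.03022; check Q = 5.9890e-05

[A]_eq = 1.709 M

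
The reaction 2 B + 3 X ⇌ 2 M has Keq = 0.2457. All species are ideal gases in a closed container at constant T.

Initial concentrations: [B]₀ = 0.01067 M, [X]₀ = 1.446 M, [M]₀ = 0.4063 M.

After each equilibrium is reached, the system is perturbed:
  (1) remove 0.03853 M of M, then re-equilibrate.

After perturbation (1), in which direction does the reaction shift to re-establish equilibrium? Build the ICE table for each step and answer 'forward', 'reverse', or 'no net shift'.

Direction: forward

Q₀ = 479.6 vs Keq = 0.2457 ⇒ Q>K, reverse
Step 1:
                   B          X          M
  I          0.01067      1.446     0.4063
  C           0.1858     0.2786    -0.1858
  E           0.1964      1.725     0.2205
  solve Keq expr → x = -0.09288; check Q = 0.2457
Then remove 0.03853 M of M.
Step 2:
                   B          X          M
  I           0.1964      1.725      0.182
  C         -0.01615   -0.02422    0.01615
  E           0.1803        1.7     0.1982
  solve Keq expr → x = 0.008075; check Q = 0.2457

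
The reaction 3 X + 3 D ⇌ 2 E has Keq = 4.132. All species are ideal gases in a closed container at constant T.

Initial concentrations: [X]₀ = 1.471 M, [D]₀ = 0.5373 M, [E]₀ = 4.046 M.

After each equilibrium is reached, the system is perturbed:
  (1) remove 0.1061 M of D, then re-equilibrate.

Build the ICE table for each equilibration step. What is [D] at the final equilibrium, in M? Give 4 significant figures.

Q₀ = 33.16 vs Keq = 4.132 ⇒ Q>K, reverse
Step 1:
                  X         D         E
  init        1.471    0.5373     4.046
  Δ          0.3167    0.3167   -0.2112
  eq          1.788     0.854     3.835
  solve Keq expr → x = -0.1056; check Q = 4.132
Then remove 0.1061 M of D.
Step 2:
                  X         D         E
  init        1.788    0.7479     3.835
  Δ          0.0682    0.0682  -0.04547
  eq          1.856    0.8161     3.789
  solve Keq expr → x = -0.02273; check Q = 4.132

[D]_eq = 0.8161 M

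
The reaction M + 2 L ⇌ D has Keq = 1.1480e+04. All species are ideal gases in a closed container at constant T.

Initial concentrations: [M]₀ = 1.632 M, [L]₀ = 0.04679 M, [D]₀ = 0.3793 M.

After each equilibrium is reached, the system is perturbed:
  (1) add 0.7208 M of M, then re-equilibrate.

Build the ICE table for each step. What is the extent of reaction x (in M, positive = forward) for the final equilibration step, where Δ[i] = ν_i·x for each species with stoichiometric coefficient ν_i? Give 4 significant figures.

Q₀ = 106.2 vs Keq = 1.1480e+04 ⇒ Q<K, forward
Step 1:
                   M          L          D
  Initial      1.632    0.04679     0.3793
  Change    -0.02107   -0.04214    0.02107
  Equil        1.611   0.004653     0.4004
  solve Keq expr → x = 0.02107; check Q = 1.1480e+04
Then add 0.7208 M of M.
Step 2:
                   M          L          D
  Initial      2.332   0.004653     0.4004
  Change  -3.9162e-04 -7.8324e-04 3.9162e-04
  Equil        2.331    0.00387     0.4008
  solve Keq expr → x = 3.9162e-04; check Q = 1.1480e+04

x = 3.9162e-04 M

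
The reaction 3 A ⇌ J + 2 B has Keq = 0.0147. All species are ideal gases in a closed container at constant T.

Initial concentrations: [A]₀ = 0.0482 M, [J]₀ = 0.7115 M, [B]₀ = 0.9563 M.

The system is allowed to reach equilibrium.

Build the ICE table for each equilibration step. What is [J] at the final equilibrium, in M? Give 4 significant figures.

Q₀ = 5811 vs Keq = 0.0147 ⇒ Q>K, reverse
Step 1:
                  A         J         B
  Initial    0.0482    0.7115    0.9563
  Change      1.072   -0.3574   -0.7147
  Equil        1.12    0.3541    0.2416
  solve Keq expr → x = -0.3574; check Q = 0.0147

[J]_eq = 0.3541 M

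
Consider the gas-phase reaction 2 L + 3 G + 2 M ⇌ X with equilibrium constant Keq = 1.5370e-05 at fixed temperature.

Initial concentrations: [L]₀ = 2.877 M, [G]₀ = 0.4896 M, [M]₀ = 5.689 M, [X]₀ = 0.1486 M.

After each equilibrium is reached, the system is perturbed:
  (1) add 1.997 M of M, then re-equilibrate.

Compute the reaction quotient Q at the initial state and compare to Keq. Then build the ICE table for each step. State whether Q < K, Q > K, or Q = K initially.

Q₀ = 0.004727; Q > K (proceeds reverse)

Q₀ = 0.004727 vs Keq = 1.5370e-05 ⇒ Q>K, reverse
Step 1:
                  L         G         M         X
  I           2.877    0.4896     5.689    0.1486
  C          0.2886    0.4328    0.2886   -0.1443
  E           3.166    0.9224     5.978   0.00432
  solve Keq expr → x = -0.1443; check Q = 1.5370e-05
Then add 1.997 M of M.
Step 2:
                  L         G         M         X
  I           3.166    0.9224     7.975   0.00432
  C       -0.006195 -0.009293 -0.006195  0.003098
  E           3.159    0.9131     7.968  0.007417
  solve Keq expr → x = 0.003098; check Q = 1.5370e-05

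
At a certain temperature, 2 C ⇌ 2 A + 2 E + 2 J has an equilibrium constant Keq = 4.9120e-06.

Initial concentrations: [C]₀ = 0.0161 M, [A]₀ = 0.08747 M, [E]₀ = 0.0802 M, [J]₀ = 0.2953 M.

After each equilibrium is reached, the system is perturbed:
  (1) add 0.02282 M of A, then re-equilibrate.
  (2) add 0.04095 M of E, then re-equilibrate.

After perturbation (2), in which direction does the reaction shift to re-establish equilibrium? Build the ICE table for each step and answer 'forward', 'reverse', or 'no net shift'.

Direction: reverse

Q₀ = 0.01656 vs Keq = 4.9120e-06 ⇒ Q>K, reverse
Step 1:
                    C           A           E           J
  init         0.0161     0.08747      0.0802      0.2953
  Δ           0.05741    -0.05741    -0.05741    -0.05741
  eq          0.07351     0.03006     0.02279      0.2379
  solve Keq expr → x = -0.02871; check Q = 4.9120e-06
Then add 0.02282 M of A.
Step 2:
                    C           A           E           J
  init        0.07351     0.05288     0.02279      0.2379
  Δ          0.006354   -0.006354   -0.006354   -0.006354
  eq          0.07987     0.04652     0.01643      0.2315
  solve Keq expr → x = -0.003177; check Q = 4.9120e-06
Then add 0.04095 M of E.
Step 3:
                    C           A           E           J
  init        0.07987     0.04652     0.05738      0.2315
  Δ           0.01931    -0.01931    -0.01931    -0.01931
  eq          0.09918     0.02721     0.03807      0.2122
  solve Keq expr → x = -0.009657; check Q = 4.9120e-06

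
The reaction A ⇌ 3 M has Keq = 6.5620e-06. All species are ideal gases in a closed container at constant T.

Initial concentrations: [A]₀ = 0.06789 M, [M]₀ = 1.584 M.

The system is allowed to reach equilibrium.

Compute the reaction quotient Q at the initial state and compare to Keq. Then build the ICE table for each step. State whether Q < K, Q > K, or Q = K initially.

Q₀ = 58.54; Q > K (proceeds reverse)

Q₀ = 58.54 vs Keq = 6.5620e-06 ⇒ Q>K, reverse
Step 1:
                   A          M
  Initial    0.06789      1.584
  Change      0.5228     -1.568
  Equil       0.5907    0.01571
  solve Keq expr → x = -0.5228; check Q = 6.5620e-06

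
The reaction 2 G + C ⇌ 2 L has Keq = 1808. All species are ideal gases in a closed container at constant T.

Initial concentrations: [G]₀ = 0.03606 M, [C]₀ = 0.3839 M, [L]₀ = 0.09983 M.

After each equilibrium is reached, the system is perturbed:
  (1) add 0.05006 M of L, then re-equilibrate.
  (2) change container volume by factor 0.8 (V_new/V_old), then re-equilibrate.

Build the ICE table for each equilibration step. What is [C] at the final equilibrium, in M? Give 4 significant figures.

[C]_eq = 0.4612 M

Q₀ = 19.96 vs Keq = 1808 ⇒ Q<K, forward
Step 1:
                  G         C         L
  init      0.03606    0.3839   0.09983
  Δ        -0.03099   -0.0155   0.03099
  eq       0.005069    0.3684    0.1308
  solve Keq expr → x = 0.0155; check Q = 1808
Then add 0.05006 M of L.
Step 2:
                  G         C         L
  init     0.005069    0.3684    0.1809
  Δ        0.001859 9.2946e-04 -0.001859
  eq       0.006928    0.3693     0.179
  solve Keq expr → x = -9.2946e-04; check Q = 1808
Then change container volume by factor 0.8 (V_new/V_old).
Step 3:
                  G         C         L
  init      0.00866    0.4617    0.2238
  Δ       -8.8007e-04 -4.4003e-04 8.8007e-04
  eq        0.00778    0.4612    0.2247
  solve Keq expr → x = 4.4003e-04; check Q = 1808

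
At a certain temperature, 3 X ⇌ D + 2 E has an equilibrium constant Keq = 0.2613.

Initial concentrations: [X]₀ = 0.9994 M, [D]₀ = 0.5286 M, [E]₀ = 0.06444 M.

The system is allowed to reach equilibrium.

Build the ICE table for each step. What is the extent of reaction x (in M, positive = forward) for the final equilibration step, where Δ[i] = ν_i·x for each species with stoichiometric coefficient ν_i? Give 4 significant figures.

Q₀ = 0.002199 vs Keq = 0.2613 ⇒ Q<K, forward
Step 1:
                  X         D         E
  I          0.9994    0.5286   0.06444
  C         -0.3733    0.1244    0.2489
  E          0.6261     0.653    0.3133
  solve Keq expr → x = 0.1244; check Q = 0.2613

x = 0.1244 M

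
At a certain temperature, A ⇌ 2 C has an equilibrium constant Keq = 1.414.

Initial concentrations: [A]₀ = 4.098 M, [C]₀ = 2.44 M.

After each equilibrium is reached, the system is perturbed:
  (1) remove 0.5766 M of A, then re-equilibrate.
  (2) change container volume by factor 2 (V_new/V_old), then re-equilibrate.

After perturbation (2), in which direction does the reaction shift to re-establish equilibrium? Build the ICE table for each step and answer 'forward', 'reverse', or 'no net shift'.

Q₀ = 1.453 vs Keq = 1.414 ⇒ Q>K, reverse
Step 1:
                    A           C
  Initial       4.098        2.44
  Change      0.01431    -0.02861
  Equil         4.112       2.411
  solve Keq expr → x = -0.01431; check Q = 1.414
Then remove 0.5766 M of A.
Step 2:
                    A           C
  Initial       3.536       2.411
  Change       0.0758     -0.1516
  Equil         3.612        2.26
  solve Keq expr → x = -0.0758; check Q = 1.414
Then change container volume by factor 2 (V_new/V_old).
Step 3:
                    A           C
  Initial       1.806        1.13
  Change      -0.1907      0.3813
  Equil         1.615       1.511
  solve Keq expr → x = 0.1907; check Q = 1.414

Direction: forward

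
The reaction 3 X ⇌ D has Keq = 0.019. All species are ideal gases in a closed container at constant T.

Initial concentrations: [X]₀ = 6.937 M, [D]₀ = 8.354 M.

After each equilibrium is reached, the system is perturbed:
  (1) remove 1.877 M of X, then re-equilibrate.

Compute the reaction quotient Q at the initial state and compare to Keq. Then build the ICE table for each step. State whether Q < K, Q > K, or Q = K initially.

Q₀ = 0.02503 vs Keq = 0.019 ⇒ Q>K, reverse
Step 1:
                  X         D
  Initial     6.937     8.354
  Change     0.6054   -0.2018
  Equil       7.542     8.152
  solve Keq expr → x = -0.2018; check Q = 0.019
Then remove 1.877 M of X.
Step 2:
                  X         D
  Initial     5.665     8.152
  Change      1.698   -0.5661
  Equil       7.364     7.586
  solve Keq expr → x = -0.5661; check Q = 0.019

Q₀ = 0.02503; Q > K (proceeds reverse)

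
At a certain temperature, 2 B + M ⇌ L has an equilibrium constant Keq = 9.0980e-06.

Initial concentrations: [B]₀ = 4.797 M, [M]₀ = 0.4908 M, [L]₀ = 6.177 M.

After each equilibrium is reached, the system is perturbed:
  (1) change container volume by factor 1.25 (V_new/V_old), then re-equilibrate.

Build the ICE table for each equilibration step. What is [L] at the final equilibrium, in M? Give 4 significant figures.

Q₀ = 0.5469 vs Keq = 9.0980e-06 ⇒ Q>K, reverse
Step 1:
                    B           M           L
  init          4.797      0.4908       6.177
  Δ             12.32       6.159      -6.159
  eq            17.12        6.65     0.01772
  solve Keq expr → x = -6.159; check Q = 9.0980e-06
Then change container volume by factor 1.25 (V_new/V_old).
Step 2:
                    B           M           L
  init          13.69        5.32     0.01418
  Δ           0.01016    0.005082   -0.005082
  eq             13.7       5.325    0.009097
  solve Keq expr → x = -0.005082; check Q = 9.0980e-06

[L]_eq = 0.009097 M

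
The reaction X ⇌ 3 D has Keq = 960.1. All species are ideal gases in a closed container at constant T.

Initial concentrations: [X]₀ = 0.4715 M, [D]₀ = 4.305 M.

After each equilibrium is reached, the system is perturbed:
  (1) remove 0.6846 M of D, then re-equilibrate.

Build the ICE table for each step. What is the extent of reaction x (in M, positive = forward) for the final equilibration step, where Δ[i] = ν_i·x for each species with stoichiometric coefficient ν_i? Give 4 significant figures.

Q₀ = 169.2 vs Keq = 960.1 ⇒ Q<K, forward
Step 1:
                    X           D
  Initial      0.4715       4.305
  Change      -0.3196      0.9588
  Equil        0.1519       5.264
  solve Keq expr → x = 0.3196; check Q = 960.1
Then remove 0.6846 M of D.
Step 2:
                    X           D
  Initial      0.1519       4.579
  Change     -0.04317      0.1295
  Equil        0.1087       4.709
  solve Keq expr → x = 0.04317; check Q = 960.1

x = 0.04317 M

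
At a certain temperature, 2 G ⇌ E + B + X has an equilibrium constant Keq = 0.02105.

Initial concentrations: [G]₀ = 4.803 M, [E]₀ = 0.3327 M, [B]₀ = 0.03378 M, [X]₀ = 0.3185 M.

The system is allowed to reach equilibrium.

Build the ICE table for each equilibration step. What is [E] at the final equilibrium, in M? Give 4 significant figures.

[E]_eq = 0.8 M

Q₀ = 1.5517e-04 vs Keq = 0.02105 ⇒ Q<K, forward
Step 1:
                    G           E           B           X
  Initial       4.803      0.3327     0.03378      0.3185
  Change      -0.9346      0.4673      0.4673      0.4673
  Equil         3.868         0.8      0.5011      0.7858
  solve Keq expr → x = 0.4673; check Q = 0.02105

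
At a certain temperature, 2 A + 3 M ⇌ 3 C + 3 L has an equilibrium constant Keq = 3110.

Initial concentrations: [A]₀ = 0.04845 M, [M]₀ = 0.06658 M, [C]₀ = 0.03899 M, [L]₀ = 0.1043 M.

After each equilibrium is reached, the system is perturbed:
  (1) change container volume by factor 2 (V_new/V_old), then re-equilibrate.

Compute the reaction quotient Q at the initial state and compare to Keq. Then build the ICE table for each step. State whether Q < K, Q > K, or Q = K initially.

Q₀ = 0.09707; Q < K (proceeds forward)

Q₀ = 0.09707 vs Keq = 3110 ⇒ Q<K, forward
Step 1:
                   A          M          C          L
  I          0.04845    0.06658    0.03899     0.1043
  C         -0.03379   -0.05068    0.05068    0.05068
  E          0.01466     0.0159    0.08967      0.155
  solve Keq expr → x = 0.01689; check Q = 3110
Then change container volume by factor 2 (V_new/V_old).
Step 2:
                   A          M          C          L
  I          0.00733   0.007948    0.04484    0.07749
  C       -6.6158e-04 -9.9237e-04 9.9237e-04 9.9237e-04
  E         0.006669   0.006955    0.04583    0.07848
  solve Keq expr → x = 3.3079e-04; check Q = 3110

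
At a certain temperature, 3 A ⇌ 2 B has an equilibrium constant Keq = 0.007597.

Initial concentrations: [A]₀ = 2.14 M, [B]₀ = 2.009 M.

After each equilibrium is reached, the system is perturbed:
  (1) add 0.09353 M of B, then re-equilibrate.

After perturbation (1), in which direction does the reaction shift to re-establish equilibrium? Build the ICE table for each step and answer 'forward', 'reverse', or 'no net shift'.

Direction: reverse

Q₀ = 0.4118 vs Keq = 0.007597 ⇒ Q>K, reverse
Step 1:
                  A         B
  Initial      2.14     2.009
  Change      1.937    -1.291
  Equil       4.077    0.7176
  solve Keq expr → x = -0.6457; check Q = 0.007597
Then add 0.09353 M of B.
Step 2:
                  A         B
  Initial     4.077    0.8111
  Change     0.1003  -0.06688
  Equil       4.177    0.7442
  solve Keq expr → x = -0.03344; check Q = 0.007597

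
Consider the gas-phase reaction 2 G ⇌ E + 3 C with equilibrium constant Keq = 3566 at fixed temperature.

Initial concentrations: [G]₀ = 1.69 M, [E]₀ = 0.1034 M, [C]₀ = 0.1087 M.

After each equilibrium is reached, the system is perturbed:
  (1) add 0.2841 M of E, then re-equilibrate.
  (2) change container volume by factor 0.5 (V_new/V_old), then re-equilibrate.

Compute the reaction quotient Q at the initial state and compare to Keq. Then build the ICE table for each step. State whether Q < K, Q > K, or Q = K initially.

Q₀ = 4.6498e-05 vs Keq = 3566 ⇒ Q<K, forward
Step 1:
                  G         E         C
  I            1.69    0.1034    0.1087
  C          -1.625    0.8124     2.437
  E         0.06511    0.9158     2.546
  solve Keq expr → x = 0.8124; check Q = 3566
Then add 0.2841 M of E.
Step 2:
                  G         E         C
  I         0.06511       1.2     2.546
  C         0.00871 -0.004355  -0.01306
  E         0.07382     1.196     2.533
  solve Keq expr → x = -0.004355; check Q = 3566
Then change container volume by factor 0.5 (V_new/V_old).
Step 3:
                  G         E         C
  I          0.1476     2.391     5.066
  C          0.1274  -0.06368    -0.191
  E           0.275     2.328     4.875
  solve Keq expr → x = -0.06368; check Q = 3566

Q₀ = 4.6498e-05; Q < K (proceeds forward)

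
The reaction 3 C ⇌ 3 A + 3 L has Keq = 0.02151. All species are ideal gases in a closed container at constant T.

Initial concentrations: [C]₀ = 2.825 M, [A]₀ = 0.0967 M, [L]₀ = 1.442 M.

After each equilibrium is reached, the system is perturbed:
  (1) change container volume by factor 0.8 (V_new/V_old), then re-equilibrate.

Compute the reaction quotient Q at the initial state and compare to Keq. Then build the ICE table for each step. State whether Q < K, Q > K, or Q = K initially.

Q₀ = 1.2026e-04 vs Keq = 0.02151 ⇒ Q<K, forward
Step 1:
                  C         A         L
  init        2.825    0.0967     1.442
  Δ         -0.3046    0.3046    0.3046
  eq           2.52    0.4013     1.747
  solve Keq expr → x = 0.1015; check Q = 0.02151
Then change container volume by factor 0.8 (V_new/V_old).
Step 2:
                  C         A         L
  init         3.15    0.5016     2.183
  Δ         0.07587  -0.07587  -0.07587
  eq          3.226    0.4258     2.107
  solve Keq expr → x = -0.02529; check Q = 0.02151

Q₀ = 1.2026e-04; Q < K (proceeds forward)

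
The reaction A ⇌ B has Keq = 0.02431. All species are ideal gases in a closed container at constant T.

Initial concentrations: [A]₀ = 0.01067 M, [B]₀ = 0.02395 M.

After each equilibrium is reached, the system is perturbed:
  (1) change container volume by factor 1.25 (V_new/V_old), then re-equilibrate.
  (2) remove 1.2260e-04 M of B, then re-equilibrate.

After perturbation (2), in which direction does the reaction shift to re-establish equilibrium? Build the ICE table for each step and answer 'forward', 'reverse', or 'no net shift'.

Q₀ = 2.245 vs Keq = 0.02431 ⇒ Q>K, reverse
Step 1:
                  A         B
  Initial   0.01067   0.02395
  Change    0.02313  -0.02313
  Equil      0.0338 8.2164e-04
  solve Keq expr → x = -0.02313; check Q = 0.02431
Then change container volume by factor 1.25 (V_new/V_old).
Step 2:
                  A         B
  Initial   0.02704 6.5731e-04
  Change          0         0
  Equil     0.02704 6.5731e-04
  solve Keq expr → x = 0; check Q = 0.02431
Then remove 1.2260e-04 M of B.
Step 3:
                  A         B
  Initial   0.02704 5.3471e-04
  Change  -1.1969e-04 1.1969e-04
  Equil     0.02692 6.5440e-04
  solve Keq expr → x = 1.1969e-04; check Q = 0.02431

Direction: forward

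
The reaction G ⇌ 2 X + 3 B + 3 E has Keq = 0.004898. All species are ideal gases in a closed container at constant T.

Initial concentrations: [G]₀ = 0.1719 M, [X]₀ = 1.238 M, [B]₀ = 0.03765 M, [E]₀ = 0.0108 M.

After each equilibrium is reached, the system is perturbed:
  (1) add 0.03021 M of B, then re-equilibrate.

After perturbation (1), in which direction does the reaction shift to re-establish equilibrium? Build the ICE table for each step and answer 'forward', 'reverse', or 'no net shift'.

Direction: reverse

Q₀ = 5.9942e-10 vs Keq = 0.004898 ⇒ Q<K, forward
Step 1:
                   G          X          B          E
  Initial     0.1719      1.238    0.03765     0.0108
  Change    -0.07543     0.1509     0.2263     0.2263
  Equil      0.09647      1.389     0.2639     0.2371
  solve Keq expr → x = 0.07543; check Q = 0.004898
Then add 0.03021 M of B.
Step 2:
                   G          X          B          E
  Initial    0.09647      1.389     0.2941     0.2371
  Change    0.003907  -0.007815   -0.01172   -0.01172
  Equil       0.1004      1.381     0.2824     0.2254
  solve Keq expr → x = -0.003907; check Q = 0.004898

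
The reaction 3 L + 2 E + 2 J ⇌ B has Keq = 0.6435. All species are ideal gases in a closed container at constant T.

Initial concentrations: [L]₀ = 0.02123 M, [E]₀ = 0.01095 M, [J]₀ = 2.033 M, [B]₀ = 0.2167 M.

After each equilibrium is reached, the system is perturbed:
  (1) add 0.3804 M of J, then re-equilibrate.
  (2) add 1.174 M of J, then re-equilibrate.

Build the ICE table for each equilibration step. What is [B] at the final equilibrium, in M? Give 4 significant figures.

[B]_eq = 0.0748 M

Q₀ = 4.5699e+07 vs Keq = 0.6435 ⇒ Q>K, reverse
Step 1:
                    L           E           J           B
  Initial     0.02123     0.01095       2.033      0.2167
  Change       0.4887      0.3258      0.3258     -0.1629
  Equil        0.5099      0.3367       2.359     0.05381
  solve Keq expr → x = -0.1629; check Q = 0.6435
Then add 0.3804 M of J.
Step 2:
                    L           E           J           B
  Initial      0.5099      0.3367       2.739     0.05381
  Change     -0.01825    -0.01217    -0.01217    0.006085
  Equil        0.4916      0.3246       2.727      0.0599
  solve Keq expr → x = 0.006085; check Q = 0.6435
Then add 1.174 M of J.
Step 3:
                    L           E           J           B
  Initial      0.4916      0.3246       3.901      0.0599
  Change      -0.0447     -0.0298     -0.0298      0.0149
  Equil        0.4469      0.2948       3.871      0.0748
  solve Keq expr → x = 0.0149; check Q = 0.6435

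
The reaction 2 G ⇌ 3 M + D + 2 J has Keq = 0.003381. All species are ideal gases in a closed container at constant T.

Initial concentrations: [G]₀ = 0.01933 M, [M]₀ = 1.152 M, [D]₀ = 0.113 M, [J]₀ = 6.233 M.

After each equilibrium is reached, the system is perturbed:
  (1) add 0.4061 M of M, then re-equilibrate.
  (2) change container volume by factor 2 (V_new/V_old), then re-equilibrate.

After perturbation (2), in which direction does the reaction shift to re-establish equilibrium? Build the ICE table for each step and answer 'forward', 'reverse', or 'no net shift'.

Q₀ = 1.7962e+04 vs Keq = 0.003381 ⇒ Q>K, reverse
Step 1:
                    G           M           D           J
  Initial     0.01933       1.152       0.113       6.233
  Change        0.226      -0.339      -0.113      -0.226
  Equil        0.2453       0.813  1.0491e-05       6.007
  solve Keq expr → x = -0.113; check Q = 0.003381
Then add 0.4061 M of M.
Step 2:
                    G           M           D           J
  Initial      0.2453       1.219  1.0491e-05       6.007
  Change   1.4758e-05 -2.2137e-05 -7.3791e-06 -1.4758e-05
  Equil        0.2453       1.219  3.1123e-06       6.007
  solve Keq expr → x = -7.3791e-06; check Q = 0.003381
Then change container volume by factor 2 (V_new/V_old).
Step 3:
                    G           M           D           J
  Initial      0.1227      0.6096  1.5561e-06       3.004
  Change  -4.6628e-05  6.9942e-05  2.3314e-05  4.6628e-05
  Equil        0.1226      0.6096  2.4870e-05       3.004
  solve Keq expr → x = 2.3314e-05; check Q = 0.003381

Direction: forward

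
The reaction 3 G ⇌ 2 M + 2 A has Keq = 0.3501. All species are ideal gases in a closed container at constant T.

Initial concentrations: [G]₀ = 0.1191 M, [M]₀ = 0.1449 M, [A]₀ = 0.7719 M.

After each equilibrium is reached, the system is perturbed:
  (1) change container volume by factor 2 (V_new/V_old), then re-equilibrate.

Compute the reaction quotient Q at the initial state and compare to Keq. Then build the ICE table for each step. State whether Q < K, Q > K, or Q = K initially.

Q₀ = 7.405 vs Keq = 0.3501 ⇒ Q>K, reverse
Step 1:
                  G         M         A
  init       0.1191    0.1449    0.7719
  Δ         0.09412  -0.06275  -0.06275
  eq         0.2132   0.08215    0.7092
  solve Keq expr → x = -0.03137; check Q = 0.3501
Then change container volume by factor 2 (V_new/V_old).
Step 2:
                  G         M         A
  init       0.1066   0.04108    0.3546
  Δ        -0.01095  0.007301  0.007301
  eq        0.09566   0.04838    0.3619
  solve Keq expr → x = 0.003651; check Q = 0.3501

Q₀ = 7.405; Q > K (proceeds reverse)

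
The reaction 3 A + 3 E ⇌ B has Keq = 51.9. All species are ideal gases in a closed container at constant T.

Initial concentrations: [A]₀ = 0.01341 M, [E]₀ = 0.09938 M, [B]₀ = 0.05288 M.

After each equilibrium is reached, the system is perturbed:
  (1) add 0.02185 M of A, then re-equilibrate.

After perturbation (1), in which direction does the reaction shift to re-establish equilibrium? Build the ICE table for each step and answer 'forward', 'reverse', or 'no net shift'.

Direction: forward

Q₀ = 2.2341e+07 vs Keq = 51.9 ⇒ Q>K, reverse
Step 1:
                    A           E           B
  init        0.01341     0.09938     0.05288
  Δ            0.1486      0.1486    -0.04952
  eq            0.162      0.2479    0.003361
  solve Keq expr → x = -0.04952; check Q = 51.9
Then add 0.02185 M of A.
Step 2:
                    A           E           B
  init         0.1838      0.2479    0.003361
  Δ         -0.003319   -0.003319    0.001106
  eq           0.1805      0.2446    0.004467
  solve Keq expr → x = 0.001106; check Q = 51.9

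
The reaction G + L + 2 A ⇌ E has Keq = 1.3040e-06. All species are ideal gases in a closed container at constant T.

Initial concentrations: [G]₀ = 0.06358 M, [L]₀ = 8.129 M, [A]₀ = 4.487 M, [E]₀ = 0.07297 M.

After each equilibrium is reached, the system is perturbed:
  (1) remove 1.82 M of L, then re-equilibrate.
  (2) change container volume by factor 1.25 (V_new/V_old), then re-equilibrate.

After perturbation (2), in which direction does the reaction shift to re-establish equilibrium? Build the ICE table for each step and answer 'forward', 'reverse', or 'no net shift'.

Direction: reverse

Q₀ = 0.007013 vs Keq = 1.3040e-06 ⇒ Q>K, reverse
Step 1:
                    G           L           A           E
  Initial     0.06358       8.129       4.487     0.07297
  Change      0.07294     0.07294      0.1459    -0.07294
  Equil        0.1365       8.202       4.633  3.1339e-05
  solve Keq expr → x = -0.07294; check Q = 1.3040e-06
Then remove 1.82 M of L.
Step 2:
                    G           L           A           E
  Initial      0.1365       6.382       4.633  3.1339e-05
  Change   6.9527e-06  6.9527e-06  1.3905e-05 -6.9527e-06
  Equil        0.1365       6.382       4.633  2.4386e-05
  solve Keq expr → x = -6.9527e-06; check Q = 1.3040e-06
Then change container volume by factor 1.25 (V_new/V_old).
Step 3:
                    G           L           A           E
  Initial      0.1092       5.106       3.706  1.9509e-05
  Change   9.5195e-06  9.5195e-06  1.9039e-05 -9.5195e-06
  Equil        0.1092       5.106       3.706  9.9897e-06
  solve Keq expr → x = -9.5195e-06; check Q = 1.3040e-06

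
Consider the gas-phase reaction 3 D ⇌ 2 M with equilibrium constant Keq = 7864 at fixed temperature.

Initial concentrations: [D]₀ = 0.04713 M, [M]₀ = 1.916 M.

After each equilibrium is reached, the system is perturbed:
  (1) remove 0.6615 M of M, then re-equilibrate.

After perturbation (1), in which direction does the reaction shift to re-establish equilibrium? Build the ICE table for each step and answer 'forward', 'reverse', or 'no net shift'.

Direction: forward

Q₀ = 3.5067e+04 vs Keq = 7864 ⇒ Q>K, reverse
Step 1:
                   D          M
  I          0.04713      1.916
  C           0.0299   -0.01994
  E          0.07703      1.896
  solve Keq expr → x = -0.009968; check Q = 7864
Then remove 0.6615 M of M.
Step 2:
                   D          M
  I          0.07703      1.235
  C         -0.01877    0.01252
  E          0.05826      1.247
  solve Keq expr → x = 0.006258; check Q = 7864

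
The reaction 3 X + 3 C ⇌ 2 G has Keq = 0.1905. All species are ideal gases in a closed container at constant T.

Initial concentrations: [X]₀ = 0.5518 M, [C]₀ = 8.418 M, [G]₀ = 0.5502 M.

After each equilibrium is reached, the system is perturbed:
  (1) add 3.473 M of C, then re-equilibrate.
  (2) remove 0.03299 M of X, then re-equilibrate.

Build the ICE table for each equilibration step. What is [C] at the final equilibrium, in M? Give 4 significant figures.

[C]_eq = 11.5 M

Q₀ = 0.00302 vs Keq = 0.1905 ⇒ Q<K, forward
Step 1:
                    X           C           G
  Initial      0.5518       8.418      0.5502
  Change      -0.3666     -0.3666      0.2444
  Equil        0.1852       8.051      0.7946
  solve Keq expr → x = 0.1222; check Q = 0.1905
Then add 3.473 M of C.
Step 2:
                    X           C           G
  Initial      0.1852       11.52      0.7946
  Change     -0.05151    -0.05151     0.03434
  Equil        0.1337       11.47       0.829
  solve Keq expr → x = 0.01717; check Q = 0.1905
Then remove 0.03299 M of X.
Step 3:
                    X           C           G
  Initial      0.1007       11.47       0.829
  Change      0.03045     0.03045     -0.0203
  Equil        0.1311        11.5      0.8086
  solve Keq expr → x = -0.01015; check Q = 0.1905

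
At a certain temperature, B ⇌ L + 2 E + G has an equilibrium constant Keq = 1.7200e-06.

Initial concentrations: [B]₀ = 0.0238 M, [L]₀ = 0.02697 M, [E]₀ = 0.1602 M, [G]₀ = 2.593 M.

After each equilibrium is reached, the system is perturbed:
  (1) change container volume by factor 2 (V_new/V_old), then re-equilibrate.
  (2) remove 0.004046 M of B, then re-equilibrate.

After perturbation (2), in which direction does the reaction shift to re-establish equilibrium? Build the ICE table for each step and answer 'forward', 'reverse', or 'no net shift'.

Direction: reverse

Q₀ = 0.07541 vs Keq = 1.7200e-06 ⇒ Q>K, reverse
Step 1:
                  B         L         E         G
  I          0.0238   0.02697    0.1602     2.593
  C         0.02697  -0.02697  -0.05393  -0.02697
  E         0.05077 3.0134e-06    0.1063     2.566
  solve Keq expr → x = -0.02697; check Q = 1.7200e-06
Then change container volume by factor 2 (V_new/V_old).
Step 2:
                  B         L         E         G
  I         0.02538 1.5067e-06   0.05313     1.283
  C       -1.0532e-05 1.0532e-05 2.1065e-05 1.0532e-05
  E         0.02537 1.2039e-05   0.05315     1.283
  solve Keq expr → x = 1.0532e-05; check Q = 1.7200e-06
Then remove 0.004046 M of B.
Step 3:
                  B         L         E         G
  I         0.02133 1.2039e-05   0.05315     1.283
  C       1.9174e-06 -1.9174e-06 -3.8347e-06 -1.9174e-06
  E         0.02133 1.0122e-05   0.05315     1.283
  solve Keq expr → x = -1.9174e-06; check Q = 1.7200e-06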